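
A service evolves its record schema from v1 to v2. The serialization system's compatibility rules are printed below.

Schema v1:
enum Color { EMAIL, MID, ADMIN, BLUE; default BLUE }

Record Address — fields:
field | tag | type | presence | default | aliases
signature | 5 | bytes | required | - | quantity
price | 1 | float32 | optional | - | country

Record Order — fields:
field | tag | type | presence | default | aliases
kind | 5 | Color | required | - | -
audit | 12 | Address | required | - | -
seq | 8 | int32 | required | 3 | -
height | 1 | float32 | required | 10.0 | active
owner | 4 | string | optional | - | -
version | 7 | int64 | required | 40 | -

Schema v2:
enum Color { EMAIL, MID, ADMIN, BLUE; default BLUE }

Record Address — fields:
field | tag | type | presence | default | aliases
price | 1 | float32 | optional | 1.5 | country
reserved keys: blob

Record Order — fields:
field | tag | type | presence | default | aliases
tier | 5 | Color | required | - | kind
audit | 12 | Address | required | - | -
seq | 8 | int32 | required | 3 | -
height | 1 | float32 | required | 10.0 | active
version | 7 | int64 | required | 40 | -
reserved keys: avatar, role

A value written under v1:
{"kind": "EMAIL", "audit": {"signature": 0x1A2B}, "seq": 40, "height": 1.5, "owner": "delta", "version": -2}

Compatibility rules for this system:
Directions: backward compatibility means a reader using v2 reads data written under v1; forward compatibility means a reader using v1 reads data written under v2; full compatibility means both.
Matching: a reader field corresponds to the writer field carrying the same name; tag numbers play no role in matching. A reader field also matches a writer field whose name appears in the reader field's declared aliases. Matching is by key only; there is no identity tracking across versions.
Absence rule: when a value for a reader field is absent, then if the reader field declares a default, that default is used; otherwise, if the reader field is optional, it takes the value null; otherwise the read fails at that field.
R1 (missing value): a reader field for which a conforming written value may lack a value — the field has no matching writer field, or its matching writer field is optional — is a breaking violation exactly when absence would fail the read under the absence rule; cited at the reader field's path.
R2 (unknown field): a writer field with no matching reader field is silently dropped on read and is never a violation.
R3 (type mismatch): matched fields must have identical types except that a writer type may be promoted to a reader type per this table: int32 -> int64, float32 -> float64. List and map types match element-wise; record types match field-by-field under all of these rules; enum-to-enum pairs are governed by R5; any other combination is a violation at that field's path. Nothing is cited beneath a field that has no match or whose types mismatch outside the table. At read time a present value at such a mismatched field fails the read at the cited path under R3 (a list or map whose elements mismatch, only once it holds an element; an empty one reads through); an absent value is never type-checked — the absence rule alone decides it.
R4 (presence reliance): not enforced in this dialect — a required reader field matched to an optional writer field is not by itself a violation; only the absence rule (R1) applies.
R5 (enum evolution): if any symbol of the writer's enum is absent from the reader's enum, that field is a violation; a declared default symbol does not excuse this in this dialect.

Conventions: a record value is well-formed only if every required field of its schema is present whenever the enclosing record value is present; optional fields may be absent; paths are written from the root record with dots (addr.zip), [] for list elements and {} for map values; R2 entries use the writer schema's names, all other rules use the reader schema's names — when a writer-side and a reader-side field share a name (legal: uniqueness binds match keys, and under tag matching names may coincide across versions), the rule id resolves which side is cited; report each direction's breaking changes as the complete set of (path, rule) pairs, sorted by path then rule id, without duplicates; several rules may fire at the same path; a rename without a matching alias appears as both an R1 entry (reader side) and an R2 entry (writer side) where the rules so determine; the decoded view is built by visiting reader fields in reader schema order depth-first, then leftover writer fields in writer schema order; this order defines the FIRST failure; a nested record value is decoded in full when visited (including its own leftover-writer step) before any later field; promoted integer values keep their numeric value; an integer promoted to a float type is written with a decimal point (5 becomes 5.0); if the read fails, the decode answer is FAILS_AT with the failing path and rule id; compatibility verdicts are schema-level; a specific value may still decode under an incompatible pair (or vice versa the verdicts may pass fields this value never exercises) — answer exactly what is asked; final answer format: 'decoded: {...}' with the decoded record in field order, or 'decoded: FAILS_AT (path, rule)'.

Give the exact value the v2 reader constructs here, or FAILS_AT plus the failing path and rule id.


arrows below run writer -> reader for Order
decode walk for Order under reader schema v2:
  tier := "EMAIL" (from writer kind)
  audit.price := 1.5 (no value, default fills)
  writer audit.signature: unmatched, discarded
  seq := 40
  height := 1.5
  version := -2
  writer owner: unmatched, discarded
  => decoded: {"tier": "EMAIL", "audit": {"price": 1.5}, "seq": 40, "height": 1.5, "version": -2}

decoded: {"tier": "EMAIL", "audit": {"price": 1.5}, "seq": 40, "height": 1.5, "version": -2}


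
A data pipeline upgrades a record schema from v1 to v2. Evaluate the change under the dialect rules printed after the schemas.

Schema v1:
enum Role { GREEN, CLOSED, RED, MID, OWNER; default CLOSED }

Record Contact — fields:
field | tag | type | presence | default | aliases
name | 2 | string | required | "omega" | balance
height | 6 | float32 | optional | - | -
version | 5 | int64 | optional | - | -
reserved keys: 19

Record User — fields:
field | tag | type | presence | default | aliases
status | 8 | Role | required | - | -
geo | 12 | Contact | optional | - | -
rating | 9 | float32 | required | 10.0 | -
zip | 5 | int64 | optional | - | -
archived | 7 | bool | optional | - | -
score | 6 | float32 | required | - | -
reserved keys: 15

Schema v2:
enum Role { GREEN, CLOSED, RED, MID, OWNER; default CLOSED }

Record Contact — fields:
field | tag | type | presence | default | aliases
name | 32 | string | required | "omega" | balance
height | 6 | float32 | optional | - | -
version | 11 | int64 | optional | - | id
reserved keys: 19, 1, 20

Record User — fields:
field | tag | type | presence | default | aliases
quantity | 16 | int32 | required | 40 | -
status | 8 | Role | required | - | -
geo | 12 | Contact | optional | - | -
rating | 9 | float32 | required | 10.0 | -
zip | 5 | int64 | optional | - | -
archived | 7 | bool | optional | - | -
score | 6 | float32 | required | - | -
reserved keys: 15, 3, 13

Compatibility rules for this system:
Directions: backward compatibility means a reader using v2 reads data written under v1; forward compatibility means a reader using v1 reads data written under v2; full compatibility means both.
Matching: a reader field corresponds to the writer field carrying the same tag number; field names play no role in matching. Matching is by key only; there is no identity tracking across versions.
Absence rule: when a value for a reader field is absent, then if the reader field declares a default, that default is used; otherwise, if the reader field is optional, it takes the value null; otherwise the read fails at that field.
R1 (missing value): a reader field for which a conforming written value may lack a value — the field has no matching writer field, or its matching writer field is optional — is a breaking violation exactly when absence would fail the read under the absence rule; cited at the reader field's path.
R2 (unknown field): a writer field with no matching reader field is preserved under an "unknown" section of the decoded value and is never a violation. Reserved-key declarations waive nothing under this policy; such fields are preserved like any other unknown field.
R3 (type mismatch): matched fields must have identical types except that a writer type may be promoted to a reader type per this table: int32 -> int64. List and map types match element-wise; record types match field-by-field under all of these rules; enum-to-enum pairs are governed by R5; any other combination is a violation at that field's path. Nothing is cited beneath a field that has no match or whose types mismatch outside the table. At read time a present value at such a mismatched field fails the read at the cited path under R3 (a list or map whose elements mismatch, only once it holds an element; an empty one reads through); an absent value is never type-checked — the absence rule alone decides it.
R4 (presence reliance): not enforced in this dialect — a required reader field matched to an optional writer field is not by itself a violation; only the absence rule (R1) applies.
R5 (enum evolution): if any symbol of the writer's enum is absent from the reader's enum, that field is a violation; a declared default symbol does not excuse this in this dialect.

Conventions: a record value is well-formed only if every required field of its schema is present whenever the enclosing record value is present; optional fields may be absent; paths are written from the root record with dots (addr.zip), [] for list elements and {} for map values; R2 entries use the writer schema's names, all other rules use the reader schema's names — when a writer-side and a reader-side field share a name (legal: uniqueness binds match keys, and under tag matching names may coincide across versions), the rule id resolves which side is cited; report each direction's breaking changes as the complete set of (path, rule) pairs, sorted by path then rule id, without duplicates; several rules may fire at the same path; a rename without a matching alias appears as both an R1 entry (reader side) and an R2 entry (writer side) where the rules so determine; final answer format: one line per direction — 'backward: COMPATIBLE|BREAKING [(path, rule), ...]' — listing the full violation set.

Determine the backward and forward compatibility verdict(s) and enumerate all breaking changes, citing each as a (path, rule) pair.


backward: COMPATIBLE []; forward: COMPATIBLE []

arrows below run writer -> reader for User
backward on User — v2 reading data written by v1:
  quantity has no writer counterpart
  Role -> Role, writer required: status aligns to status
  Contact -> Contact, writer optional: geo aligns to geo
  float32 -> float32, writer required: rating aligns to rating
  int64 -> int64, writer optional: zip aligns to zip
  bool -> bool, writer optional: archived aligns to archived
  float32 -> float32, writer required: score aligns to score
  geo.name has no writer counterpart
  float32 -> float32, writer optional: geo.height aligns to geo.height
  geo.version has no writer counterpart
  writer field geo.name has no reader counterpart
  writer field geo.version has no reader counterpart
  nothing fires on User: backward is COMPATIBLE
forward on User — v1 reading data written by v2:
  Role -> Role, writer required: status aligns to status
  Contact -> Contact, writer optional: geo aligns to geo
  float32 -> float32, writer required: rating aligns to rating
  int64 -> int64, writer optional: zip aligns to zip
  bool -> bool, writer optional: archived aligns to archived
  float32 -> float32, writer required: score aligns to score
  writer field quantity has no reader counterpart
  geo.name has no writer counterpart
  float32 -> float32, writer optional: geo.height aligns to geo.height
  geo.version has no writer counterpart
  writer field geo.name has no reader counterpart
  writer field geo.version has no reader counterpart
  nothing fires on User: forward is COMPATIBLE


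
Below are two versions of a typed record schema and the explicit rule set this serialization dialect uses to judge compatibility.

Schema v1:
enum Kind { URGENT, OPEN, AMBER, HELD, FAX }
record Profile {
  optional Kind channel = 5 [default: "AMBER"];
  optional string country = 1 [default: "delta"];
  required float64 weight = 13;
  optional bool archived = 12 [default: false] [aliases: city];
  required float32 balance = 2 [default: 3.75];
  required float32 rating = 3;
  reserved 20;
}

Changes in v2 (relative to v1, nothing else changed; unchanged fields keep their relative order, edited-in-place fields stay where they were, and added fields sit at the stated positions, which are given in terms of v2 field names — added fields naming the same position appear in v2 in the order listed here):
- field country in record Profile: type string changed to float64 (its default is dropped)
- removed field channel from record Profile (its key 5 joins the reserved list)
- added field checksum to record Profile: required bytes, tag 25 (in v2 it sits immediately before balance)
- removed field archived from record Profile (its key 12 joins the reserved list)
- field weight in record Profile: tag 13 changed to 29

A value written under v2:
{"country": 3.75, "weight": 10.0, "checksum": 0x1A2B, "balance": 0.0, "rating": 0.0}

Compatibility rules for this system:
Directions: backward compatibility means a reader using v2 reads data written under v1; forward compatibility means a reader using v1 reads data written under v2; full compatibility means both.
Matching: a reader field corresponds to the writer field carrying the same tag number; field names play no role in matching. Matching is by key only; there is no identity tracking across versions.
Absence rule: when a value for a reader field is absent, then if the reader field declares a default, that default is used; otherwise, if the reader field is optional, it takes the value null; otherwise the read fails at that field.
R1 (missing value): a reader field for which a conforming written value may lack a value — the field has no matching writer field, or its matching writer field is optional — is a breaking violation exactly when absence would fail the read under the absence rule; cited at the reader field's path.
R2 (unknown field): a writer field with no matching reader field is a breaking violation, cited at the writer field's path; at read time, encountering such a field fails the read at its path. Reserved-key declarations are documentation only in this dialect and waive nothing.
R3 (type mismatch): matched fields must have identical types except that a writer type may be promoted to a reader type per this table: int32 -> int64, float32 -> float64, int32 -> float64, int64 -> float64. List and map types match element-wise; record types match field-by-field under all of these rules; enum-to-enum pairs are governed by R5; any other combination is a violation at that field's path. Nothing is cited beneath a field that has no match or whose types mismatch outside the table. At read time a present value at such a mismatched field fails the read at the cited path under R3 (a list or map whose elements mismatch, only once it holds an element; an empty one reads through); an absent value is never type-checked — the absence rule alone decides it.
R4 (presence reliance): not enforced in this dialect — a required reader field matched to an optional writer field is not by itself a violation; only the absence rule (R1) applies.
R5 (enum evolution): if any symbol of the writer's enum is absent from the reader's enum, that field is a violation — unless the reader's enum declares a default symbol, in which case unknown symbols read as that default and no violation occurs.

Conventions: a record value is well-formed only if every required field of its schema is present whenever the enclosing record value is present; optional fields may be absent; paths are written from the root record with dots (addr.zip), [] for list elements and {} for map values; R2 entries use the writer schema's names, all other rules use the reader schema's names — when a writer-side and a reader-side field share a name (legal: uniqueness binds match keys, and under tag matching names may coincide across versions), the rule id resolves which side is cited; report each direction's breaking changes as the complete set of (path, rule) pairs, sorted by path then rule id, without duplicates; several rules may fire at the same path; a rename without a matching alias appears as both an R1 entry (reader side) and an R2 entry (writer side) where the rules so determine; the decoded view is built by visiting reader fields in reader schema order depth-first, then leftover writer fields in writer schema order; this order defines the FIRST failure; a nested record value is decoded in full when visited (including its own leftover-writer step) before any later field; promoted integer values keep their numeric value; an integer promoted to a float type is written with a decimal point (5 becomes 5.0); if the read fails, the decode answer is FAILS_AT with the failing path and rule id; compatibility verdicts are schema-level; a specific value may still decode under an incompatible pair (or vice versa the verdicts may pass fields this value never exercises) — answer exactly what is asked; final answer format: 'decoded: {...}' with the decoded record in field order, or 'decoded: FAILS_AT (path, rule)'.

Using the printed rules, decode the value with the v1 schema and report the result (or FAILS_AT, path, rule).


in Profile below, arrows point writer -> reader
decoding the Profile value with the v1 reader:
  channel := "AMBER" (absent -> default)
  read fails at country under R3
  => FAILS_AT (country, R3)
diffs on Profile not affecting the asked answer:
  removed field channel from record Profile (its key 5 joins the reserved list) -> affects the rule determinations only; this particular Profile value decodes identically
  added field checksum to record Profile: required bytes, tag 25 (in v2 it sits immediately before balance) -> affects the rule determinations only; this particular Profile value decodes identically
  removed field archived from record Profile (its key 12 joins the reserved list) -> affects the rule determinations only; this particular Profile value decodes identically
  field weight in record Profile: tag 13 changed to 29 -> affects the rule determinations only; this particular Profile value decodes identically

decoded: FAILS_AT (country, R3)


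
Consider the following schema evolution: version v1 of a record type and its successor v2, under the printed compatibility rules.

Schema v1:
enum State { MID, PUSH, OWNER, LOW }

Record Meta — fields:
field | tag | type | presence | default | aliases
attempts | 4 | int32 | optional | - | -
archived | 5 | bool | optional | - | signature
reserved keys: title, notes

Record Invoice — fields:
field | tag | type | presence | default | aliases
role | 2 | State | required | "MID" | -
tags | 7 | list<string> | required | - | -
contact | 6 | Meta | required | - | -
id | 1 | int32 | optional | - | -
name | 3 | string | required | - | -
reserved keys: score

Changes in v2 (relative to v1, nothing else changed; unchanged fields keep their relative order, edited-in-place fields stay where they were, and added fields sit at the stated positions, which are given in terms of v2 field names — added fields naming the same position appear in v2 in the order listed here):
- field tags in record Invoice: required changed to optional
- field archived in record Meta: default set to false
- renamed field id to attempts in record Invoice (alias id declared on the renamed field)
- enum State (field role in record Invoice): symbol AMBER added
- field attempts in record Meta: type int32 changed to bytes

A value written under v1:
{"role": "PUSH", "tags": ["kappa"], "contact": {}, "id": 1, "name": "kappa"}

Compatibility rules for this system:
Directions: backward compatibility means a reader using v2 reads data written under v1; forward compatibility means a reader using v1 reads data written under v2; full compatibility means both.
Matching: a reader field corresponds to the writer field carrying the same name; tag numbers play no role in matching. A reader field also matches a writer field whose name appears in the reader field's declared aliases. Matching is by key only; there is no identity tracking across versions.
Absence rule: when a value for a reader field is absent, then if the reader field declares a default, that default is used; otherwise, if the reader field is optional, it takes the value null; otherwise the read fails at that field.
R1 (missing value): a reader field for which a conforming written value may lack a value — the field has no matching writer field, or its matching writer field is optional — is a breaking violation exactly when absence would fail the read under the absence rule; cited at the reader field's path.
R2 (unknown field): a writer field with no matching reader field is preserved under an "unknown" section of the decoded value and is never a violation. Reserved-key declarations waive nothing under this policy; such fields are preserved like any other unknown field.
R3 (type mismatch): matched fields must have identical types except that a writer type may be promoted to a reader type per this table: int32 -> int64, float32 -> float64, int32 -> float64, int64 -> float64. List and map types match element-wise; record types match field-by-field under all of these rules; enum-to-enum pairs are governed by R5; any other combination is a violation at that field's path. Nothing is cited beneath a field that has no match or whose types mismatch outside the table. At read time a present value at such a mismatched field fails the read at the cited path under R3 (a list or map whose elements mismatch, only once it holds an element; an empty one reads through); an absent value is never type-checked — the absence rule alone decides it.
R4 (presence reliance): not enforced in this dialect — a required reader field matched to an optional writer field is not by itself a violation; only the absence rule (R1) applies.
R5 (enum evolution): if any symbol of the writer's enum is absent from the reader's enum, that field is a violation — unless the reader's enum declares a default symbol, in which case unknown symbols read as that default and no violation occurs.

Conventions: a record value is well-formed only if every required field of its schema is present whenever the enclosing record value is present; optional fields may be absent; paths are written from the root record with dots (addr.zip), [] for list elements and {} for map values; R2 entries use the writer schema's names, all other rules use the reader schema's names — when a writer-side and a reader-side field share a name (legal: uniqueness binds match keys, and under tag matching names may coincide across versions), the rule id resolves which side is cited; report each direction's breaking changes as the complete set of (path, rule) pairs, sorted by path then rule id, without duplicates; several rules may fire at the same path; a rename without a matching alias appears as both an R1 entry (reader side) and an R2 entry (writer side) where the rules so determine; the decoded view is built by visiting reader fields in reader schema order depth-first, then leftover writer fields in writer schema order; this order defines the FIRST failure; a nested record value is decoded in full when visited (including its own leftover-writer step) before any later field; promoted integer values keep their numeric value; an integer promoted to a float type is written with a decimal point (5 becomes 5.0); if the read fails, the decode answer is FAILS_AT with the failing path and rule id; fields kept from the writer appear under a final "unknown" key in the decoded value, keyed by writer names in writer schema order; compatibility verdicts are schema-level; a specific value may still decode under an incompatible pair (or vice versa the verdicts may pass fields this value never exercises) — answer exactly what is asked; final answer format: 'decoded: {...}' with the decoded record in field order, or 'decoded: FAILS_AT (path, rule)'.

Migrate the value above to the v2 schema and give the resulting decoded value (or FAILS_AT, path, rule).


decoded: {"role": "PUSH", "tags": ["kappa"], "contact": {"attempts": null, "archived": false}, "attempts": 1, "name": "kappa"}

arrows below run writer -> reader for Invoice
decode walk for Invoice under reader schema v2:
  role := "PUSH"
  tags := ["kappa"]
  contact.attempts := null (missing; optional => null)
  contact.archived := false (missing; default applied)
  attempts := 1 (from writer id)
  name := "kappa"
  => decoded: {"role": "PUSH", "tags": ["kappa"], "contact": {"attempts": null, "archived": false}, "attempts": 1, "name": "kappa"}
ruling out the remaining Invoice differences:
  field tags in record Invoice: required changed to optional -> changes Invoice's schema-level verdicts only — the decode of this value is the same
  enum State (field role in record Invoice): symbol AMBER added -> changes Invoice's schema-level verdicts only — the decode of this value is the same
  field attempts in record Meta: type int32 changed to bytes -> changes Invoice's schema-level verdicts only — the decode of this value is the same


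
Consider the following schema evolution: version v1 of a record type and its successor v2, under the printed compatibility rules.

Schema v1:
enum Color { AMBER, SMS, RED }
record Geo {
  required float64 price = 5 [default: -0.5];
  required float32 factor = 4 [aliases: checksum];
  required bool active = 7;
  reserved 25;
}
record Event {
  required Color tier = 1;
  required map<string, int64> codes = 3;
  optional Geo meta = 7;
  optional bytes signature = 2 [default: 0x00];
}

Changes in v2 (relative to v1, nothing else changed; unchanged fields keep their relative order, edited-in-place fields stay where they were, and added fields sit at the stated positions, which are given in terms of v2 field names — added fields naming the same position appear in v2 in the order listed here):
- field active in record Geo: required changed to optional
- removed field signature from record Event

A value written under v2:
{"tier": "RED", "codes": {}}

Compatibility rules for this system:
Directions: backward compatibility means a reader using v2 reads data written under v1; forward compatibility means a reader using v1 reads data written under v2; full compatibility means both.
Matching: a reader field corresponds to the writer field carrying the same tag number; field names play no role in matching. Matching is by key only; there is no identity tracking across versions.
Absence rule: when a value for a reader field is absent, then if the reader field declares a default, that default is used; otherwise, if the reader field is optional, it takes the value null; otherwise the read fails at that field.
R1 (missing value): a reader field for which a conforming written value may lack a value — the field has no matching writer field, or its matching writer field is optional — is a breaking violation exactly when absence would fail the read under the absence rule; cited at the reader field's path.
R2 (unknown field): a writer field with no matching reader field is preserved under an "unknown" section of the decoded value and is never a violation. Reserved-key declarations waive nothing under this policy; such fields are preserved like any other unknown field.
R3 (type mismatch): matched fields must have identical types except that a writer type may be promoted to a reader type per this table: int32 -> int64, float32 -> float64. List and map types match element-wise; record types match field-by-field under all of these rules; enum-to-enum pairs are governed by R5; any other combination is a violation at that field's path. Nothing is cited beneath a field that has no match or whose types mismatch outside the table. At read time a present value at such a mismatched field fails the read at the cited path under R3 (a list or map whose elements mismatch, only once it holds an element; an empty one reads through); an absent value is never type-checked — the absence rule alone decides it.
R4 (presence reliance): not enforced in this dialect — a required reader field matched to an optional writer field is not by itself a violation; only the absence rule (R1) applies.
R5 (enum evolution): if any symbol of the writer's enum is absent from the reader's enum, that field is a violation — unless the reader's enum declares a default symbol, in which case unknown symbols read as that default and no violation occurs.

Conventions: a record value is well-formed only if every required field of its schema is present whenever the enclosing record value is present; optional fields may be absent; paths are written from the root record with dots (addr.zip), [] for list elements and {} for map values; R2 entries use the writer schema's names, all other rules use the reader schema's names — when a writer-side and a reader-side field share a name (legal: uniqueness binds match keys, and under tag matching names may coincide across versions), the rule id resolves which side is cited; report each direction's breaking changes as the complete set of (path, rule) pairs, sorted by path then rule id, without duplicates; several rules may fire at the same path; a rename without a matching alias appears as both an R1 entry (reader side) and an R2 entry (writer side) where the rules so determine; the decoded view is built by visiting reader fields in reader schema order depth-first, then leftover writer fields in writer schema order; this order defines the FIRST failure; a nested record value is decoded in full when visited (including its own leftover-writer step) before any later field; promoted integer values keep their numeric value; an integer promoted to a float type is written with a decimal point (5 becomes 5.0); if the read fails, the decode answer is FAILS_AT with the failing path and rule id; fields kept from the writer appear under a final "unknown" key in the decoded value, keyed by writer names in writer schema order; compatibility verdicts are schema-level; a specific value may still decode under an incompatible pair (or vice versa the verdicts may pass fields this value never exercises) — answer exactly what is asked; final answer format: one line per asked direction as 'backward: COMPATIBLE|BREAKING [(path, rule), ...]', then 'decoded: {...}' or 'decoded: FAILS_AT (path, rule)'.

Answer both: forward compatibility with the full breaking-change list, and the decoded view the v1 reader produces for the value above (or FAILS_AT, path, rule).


the writer's type comes first in each Event pair
forward pass over Event, reader schema v1, writer schema v2:
  tier: paired with writer tier (Color -> Color; writer required)
  codes: paired with writer codes (map<string, int64> -> map<string, int64>; writer required)
  meta: paired with writer meta (Geo -> Geo; writer optional)
  signature: no writer match
  meta.price: paired with writer meta.price (float64 -> float64; writer required)
  meta.factor: paired with writer meta.factor (float32 -> float32; writer required)
  meta.active: paired with writer meta.active (bool -> bool; writer optional)
  violation R1 at meta.active
  forward on Event therefore BREAKING (1)
decoding the Event value with the v1 reader:
  tier := "RED"
  codes := {}
  meta := null (absent, optional -> null)
  signature := 0x00 (absent -> default)
  => decoded: {"tier": "RED", "codes": {}, "meta": null, "signature": 0x00}
remaining Event differences; none change what is asked:
  removed field signature from record Event -> inert for the asked Event verdict: nothing fires

forward: BREAKING [(meta.active, R1)]; decoded: {"tier": "RED", "codes": {}, "meta": null, "signature": 0x00}


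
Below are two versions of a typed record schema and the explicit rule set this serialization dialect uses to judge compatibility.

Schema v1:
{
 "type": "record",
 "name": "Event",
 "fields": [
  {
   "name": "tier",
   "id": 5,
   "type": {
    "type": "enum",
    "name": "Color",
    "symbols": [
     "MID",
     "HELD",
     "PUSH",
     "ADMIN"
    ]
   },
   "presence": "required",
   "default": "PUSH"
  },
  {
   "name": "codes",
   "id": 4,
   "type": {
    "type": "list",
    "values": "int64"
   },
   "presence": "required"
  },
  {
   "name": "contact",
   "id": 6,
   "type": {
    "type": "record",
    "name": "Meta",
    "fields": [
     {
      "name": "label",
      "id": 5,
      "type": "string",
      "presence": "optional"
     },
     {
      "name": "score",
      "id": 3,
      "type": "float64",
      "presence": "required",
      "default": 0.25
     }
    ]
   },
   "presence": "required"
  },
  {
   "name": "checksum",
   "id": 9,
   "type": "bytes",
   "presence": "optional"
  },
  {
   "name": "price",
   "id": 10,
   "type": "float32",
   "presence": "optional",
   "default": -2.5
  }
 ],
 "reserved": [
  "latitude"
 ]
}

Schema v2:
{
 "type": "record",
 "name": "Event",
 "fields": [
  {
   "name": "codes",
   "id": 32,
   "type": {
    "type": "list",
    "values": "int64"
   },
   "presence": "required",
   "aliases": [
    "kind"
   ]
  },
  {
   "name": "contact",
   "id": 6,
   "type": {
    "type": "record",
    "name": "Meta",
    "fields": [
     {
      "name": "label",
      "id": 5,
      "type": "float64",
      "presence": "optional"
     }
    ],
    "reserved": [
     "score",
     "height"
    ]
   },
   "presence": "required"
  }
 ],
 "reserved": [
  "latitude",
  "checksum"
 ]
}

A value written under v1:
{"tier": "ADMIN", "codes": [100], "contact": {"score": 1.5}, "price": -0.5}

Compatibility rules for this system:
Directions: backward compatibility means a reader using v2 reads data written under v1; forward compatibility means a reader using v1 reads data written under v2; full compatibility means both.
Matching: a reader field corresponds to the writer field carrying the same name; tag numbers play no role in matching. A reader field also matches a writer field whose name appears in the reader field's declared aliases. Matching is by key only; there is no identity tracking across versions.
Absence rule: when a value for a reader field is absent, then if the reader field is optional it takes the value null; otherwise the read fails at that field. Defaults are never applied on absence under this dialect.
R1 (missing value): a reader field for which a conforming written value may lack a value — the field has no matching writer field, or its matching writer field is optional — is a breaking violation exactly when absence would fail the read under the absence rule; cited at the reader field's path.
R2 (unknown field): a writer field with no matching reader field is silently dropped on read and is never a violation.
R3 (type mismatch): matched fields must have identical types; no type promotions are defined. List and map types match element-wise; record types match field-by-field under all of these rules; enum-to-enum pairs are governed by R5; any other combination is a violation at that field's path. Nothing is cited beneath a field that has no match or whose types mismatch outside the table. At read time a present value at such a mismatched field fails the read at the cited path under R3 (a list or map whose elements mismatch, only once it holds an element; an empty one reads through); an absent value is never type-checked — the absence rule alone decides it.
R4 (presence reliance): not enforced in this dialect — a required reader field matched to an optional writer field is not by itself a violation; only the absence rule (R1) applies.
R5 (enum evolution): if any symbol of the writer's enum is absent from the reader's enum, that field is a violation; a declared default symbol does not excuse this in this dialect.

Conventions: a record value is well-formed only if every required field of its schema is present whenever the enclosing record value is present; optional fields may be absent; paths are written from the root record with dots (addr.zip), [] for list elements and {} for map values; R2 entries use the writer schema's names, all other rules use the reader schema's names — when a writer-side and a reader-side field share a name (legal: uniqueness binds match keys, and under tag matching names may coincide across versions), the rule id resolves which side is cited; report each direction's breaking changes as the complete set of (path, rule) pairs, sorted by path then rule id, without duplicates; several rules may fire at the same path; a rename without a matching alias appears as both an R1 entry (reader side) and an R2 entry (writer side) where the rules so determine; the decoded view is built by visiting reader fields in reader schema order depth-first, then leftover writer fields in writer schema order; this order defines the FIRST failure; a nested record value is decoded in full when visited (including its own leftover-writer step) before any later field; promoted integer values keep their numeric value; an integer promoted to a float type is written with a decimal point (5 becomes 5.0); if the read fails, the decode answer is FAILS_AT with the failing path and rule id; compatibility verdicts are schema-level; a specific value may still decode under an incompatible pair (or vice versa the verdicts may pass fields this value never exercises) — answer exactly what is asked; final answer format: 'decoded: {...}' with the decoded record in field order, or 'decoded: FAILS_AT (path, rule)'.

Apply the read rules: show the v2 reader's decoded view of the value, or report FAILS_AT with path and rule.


decoded: {"codes": [100], "contact": {"label": null}}

arrows below run writer -> reader for Event
decode (reader v2):
  codes := [100]
  contact.label := null (absent, optional -> null)
  writer contact.score: unknown -> dropped
  writer tier: unknown -> dropped
  writer price: unknown -> dropped
  => decoded: {"codes": [100], "contact": {"label": null}}
the other Event changes do not affect what is asked:
  field label in record Meta: type string changed to float64 -> schema-level compatibility only; this Event value's decode is unchanged
  field codes in record Event: tag 4 changed to 32 -> no rule fires on it and the decoded Event view is identical with or without it


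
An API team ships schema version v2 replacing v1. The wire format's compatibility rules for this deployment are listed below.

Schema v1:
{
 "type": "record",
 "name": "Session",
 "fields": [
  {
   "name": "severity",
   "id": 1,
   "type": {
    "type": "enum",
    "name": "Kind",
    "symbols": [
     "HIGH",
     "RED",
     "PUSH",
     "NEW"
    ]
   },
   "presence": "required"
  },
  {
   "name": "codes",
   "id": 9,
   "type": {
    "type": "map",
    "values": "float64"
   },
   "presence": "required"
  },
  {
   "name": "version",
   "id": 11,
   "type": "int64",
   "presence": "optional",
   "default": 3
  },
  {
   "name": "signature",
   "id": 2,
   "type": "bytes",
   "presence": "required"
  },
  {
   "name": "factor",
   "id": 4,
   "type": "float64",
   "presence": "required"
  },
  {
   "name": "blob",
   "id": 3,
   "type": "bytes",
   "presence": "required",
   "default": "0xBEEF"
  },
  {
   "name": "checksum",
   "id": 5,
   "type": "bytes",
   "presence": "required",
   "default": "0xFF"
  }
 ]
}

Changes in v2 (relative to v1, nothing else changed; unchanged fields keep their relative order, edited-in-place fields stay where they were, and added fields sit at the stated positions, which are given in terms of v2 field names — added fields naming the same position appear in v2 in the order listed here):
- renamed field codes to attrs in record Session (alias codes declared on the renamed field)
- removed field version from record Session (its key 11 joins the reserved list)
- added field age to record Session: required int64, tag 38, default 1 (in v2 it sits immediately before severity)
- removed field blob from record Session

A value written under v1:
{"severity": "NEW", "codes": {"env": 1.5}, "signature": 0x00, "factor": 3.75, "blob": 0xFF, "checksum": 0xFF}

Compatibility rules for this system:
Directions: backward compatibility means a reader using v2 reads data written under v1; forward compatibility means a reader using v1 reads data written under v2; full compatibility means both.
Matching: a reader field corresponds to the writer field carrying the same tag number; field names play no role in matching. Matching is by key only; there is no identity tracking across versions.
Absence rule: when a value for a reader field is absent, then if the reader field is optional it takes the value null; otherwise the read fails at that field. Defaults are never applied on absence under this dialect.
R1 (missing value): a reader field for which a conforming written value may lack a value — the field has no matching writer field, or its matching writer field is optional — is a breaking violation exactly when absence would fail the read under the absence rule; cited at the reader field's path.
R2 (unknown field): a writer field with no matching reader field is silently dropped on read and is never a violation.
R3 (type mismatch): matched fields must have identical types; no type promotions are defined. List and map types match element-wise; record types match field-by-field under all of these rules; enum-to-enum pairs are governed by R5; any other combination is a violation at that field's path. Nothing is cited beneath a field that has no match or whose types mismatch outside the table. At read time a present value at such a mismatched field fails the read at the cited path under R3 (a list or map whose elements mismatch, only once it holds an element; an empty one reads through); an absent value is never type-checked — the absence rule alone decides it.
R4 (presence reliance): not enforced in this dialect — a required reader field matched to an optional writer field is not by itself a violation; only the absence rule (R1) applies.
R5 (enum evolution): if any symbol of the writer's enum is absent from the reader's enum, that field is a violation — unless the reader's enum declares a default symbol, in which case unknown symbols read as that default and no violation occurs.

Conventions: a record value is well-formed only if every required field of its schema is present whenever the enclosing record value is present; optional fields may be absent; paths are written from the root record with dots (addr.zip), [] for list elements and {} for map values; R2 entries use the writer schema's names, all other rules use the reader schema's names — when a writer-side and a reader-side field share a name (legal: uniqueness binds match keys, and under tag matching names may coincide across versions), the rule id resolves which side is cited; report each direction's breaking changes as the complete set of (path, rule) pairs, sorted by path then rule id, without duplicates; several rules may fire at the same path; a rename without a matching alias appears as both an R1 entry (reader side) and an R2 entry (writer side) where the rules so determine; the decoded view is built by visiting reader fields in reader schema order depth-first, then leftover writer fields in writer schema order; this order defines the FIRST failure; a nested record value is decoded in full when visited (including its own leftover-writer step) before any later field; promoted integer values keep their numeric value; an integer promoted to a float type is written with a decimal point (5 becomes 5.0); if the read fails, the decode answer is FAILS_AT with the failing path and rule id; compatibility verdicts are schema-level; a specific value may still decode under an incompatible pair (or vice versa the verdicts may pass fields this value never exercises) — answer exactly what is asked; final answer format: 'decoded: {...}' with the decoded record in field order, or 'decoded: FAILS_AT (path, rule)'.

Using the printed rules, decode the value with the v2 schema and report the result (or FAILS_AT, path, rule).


decoded: FAILS_AT (age, R1)

arrows below run writer -> reader for Session
decode walk for Session under reader schema v2:
  read fails at age under R1 (no fill)
  => FAILS_AT (age, R1)
checking off the Session differences that do not matter here:
  renamed field codes to attrs in record Session (alias codes declared on the renamed field) -> fires no rule on Session under this dialect and leaves the result unchanged
  removed field version from record Session (its key 11 joins the reserved list) -> fires no rule on Session under this dialect and leaves the result unchanged
  removed field blob from record Session -> affects the rule determinations only; this particular Session value decodes identically
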